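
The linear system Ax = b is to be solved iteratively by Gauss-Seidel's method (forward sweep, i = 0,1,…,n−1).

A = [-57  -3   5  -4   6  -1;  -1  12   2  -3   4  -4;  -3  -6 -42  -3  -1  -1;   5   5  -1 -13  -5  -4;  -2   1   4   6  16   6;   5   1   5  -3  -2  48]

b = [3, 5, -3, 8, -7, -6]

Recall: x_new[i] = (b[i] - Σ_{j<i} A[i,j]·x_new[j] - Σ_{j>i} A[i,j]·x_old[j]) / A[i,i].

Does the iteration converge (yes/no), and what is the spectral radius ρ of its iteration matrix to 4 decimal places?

Write A = D+L+U with D = diag(-57, 12, -42, -13, 16, 48).
GS T = -(D+L)⁻¹U: row 0 first, T[0,1] = -(-3)/(-57) = -0.0526; later rows by forward substitution.
  T[0,:] = [+0.0000  -0.0526  +0.0877  -0.0702  +0.1053  -0.0175]
  T[1,:] = [+0.0000  -0.0044  -0.1594  +0.2442  -0.3246  +0.3319]
  T[2,:] = [+0.0000  +0.0044  +0.0165  -0.1013  +0.0150  -0.0700]
  T[3,:] = [+0.0000  -0.0223  -0.0288  +0.0747  -0.4701  -0.1814]
  T[4,:] = [+0.0000  +0.0009  +0.0276  -0.0267  +0.2060  -0.3124]
  T[5,:] = [+0.0000  +0.0038  -0.0082  +0.0163  -0.0266  -0.0222]
eigenvalue magnitudes: 0.3226, 0.1136, 0.1136, 0.0475, 0.0475, 0.0000.
ρ = 0.3226; 0.3226 < 1, so it converges for any x₀.

yes, ρ = 0.3226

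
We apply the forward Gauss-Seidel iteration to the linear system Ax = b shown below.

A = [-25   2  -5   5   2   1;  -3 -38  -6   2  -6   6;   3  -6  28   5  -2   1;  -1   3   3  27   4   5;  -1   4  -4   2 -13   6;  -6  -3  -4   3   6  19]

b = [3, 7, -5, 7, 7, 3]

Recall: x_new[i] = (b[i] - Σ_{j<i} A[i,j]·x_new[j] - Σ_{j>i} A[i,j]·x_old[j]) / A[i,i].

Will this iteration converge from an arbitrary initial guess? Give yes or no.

Diagonal D = diag(-25, -38, 28, 27, -13, 19); L, U strict lower/upper.
GS T = -(D+L)⁻¹U: row 0 first, T[0,3] = -(5)/(-25) = +0.2000; later rows by forward substitution.
  T[0,:] = [+0.0000  +0.0800  -0.2000  +0.2000  +0.0800  +0.0400]
  T[1,:] = [+0.0000  -0.0063  -0.1421  +0.0368  -0.1642  +0.1547]
  T[2,:] = [+0.0000  -0.0099  -0.0090  -0.1921  +0.0277  -0.0068]
  T[3,:] = [+0.0000  +0.0048  +0.0094  +0.0247  -0.1300  -0.2001]
  T[4,:] = [+0.0000  -0.0043  -0.0241  +0.0589  -0.0852  +0.4774]
  T[5,:] = [+0.0000  +0.0228  -0.0814  +0.0061  +0.0526  -0.0835]
|roots of det(T-λI)|: 0.2647, 0.2066, 0.2066, 0.0929, 0.0464, 0.0000.
spectral radius ρ = 0.2647; 0.2647 < 1 ⇒ converges.

yes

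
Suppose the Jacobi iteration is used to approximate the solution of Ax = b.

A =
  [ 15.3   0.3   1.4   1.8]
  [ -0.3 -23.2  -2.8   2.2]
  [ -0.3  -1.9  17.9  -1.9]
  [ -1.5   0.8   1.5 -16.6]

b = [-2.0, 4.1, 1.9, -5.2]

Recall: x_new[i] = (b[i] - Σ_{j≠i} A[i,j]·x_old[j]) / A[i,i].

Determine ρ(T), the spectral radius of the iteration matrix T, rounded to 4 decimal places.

0.1659

Let D = diag(15.3, -23.2, 17.9, -16.6); L, U the strict triangles.
Jacobi T = -D⁻¹(L+U): T[1,0] = -(-0.3)/(-23.2) = -0.0129; T[1,1] = 0.
  T[0,:] = [+0.0000  -0.0196  -0.0915  -0.1176]
  T[1,:] = [-0.0129  +0.0000  -0.1207  +0.0948]
  T[2,:] = [+0.0168  +0.1061  +0.0000  +0.1061]
  T[3,:] = [-0.0904  +0.0482  +0.0904  +0.0000]
|roots of det(T-λI)|: 0.1659, 0.1216, 0.1069, 0.1069.
spectral radius ρ = 0.1659; 0.1659 < 1: convergent.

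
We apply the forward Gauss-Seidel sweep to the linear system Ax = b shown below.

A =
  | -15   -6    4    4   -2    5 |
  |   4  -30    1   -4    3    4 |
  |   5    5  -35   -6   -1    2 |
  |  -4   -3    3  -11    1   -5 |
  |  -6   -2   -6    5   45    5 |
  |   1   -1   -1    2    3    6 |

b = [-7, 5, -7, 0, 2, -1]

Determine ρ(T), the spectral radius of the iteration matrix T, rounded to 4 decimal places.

Write A = D+L+U with D = diag(-15, -30, -35, -11, 45, 6).
GS T = -(D+L)⁻¹U: row 0 first, T[0,1] = -(-6)/(-15) = -0.4000; later rows by forward substitution.
  T[0,:] = [+0.0000  -0.4000  +0.2667  +0.2667  -0.1333  +0.3333]
  T[1,:] = [+0.0000  -0.0533  +0.0689  -0.0978  +0.0822  +0.1778]
  T[2,:] = [+0.0000  -0.0648  +0.0479  -0.1473  -0.0359  +0.1302]
  T[3,:] = [+0.0000  +0.1423  -0.1027  -0.1105  +0.1072  -0.5887]
  T[4,:] = [+0.0000  -0.0802  +0.0564  +0.0238  -0.0308  +0.0240]
  T[5,:] = [+0.0000  +0.0396  -0.0190  -0.0604  +0.0096  +0.1800]
eigenvalue magnitudes: 0.2867, 0.2272, 0.1037, 0.1037, 0.0055, 0.0000.
spectral radius ρ = 0.2867; 0.2867 < 1 ⇒ converges.

0.2867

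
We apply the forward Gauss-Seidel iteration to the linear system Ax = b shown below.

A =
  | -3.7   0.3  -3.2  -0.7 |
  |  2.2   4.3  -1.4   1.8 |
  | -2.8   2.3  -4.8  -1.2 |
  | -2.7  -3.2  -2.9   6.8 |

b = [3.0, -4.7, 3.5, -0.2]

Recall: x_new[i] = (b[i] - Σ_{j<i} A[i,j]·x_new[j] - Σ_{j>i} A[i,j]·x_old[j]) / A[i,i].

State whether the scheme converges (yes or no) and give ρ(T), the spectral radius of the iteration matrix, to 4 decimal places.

yes, ρ = 0.7099

Split A = D + L + U, D = diag(-3.7, 4.3, -4.8, 6.8).
Gauss-Seidel: T = -(D+L)⁻¹U, row 0 first, T[0,2] = -(-3.2)/(-3.7) = -0.8649; later rows by forward substitution.
  T[0,:] = [+0.0000, +0.0811, -0.8649, -0.1892]
  T[1,:] = [+0.0000, -0.0415, +0.7681, -0.3218]
  T[2,:] = [+0.0000, -0.0672, +0.8725, -0.2938]
  T[3,:] = [+0.0000, -0.0160, +0.3902, -0.3519]
eigenvalue magnitudes: 0.7099, 0.2458, 0.0150, 0.0000.
ρ = 0.7099; 0.7099 < 1 ⇒ converges.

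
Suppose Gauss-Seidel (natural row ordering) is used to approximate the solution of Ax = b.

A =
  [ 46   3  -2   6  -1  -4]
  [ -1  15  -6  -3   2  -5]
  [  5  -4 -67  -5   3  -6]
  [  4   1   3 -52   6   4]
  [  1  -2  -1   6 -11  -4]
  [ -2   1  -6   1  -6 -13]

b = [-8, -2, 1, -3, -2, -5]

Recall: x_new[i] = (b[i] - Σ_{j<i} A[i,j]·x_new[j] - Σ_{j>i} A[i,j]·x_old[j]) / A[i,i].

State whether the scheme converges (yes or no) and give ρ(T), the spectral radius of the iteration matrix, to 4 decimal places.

A = D + L + U where D = diag(46, 15, -67, -52, -11, -13).
GS T = -(D+L)⁻¹U: row 0 first, T[0,2] = -(-2)/(46) = +0.0435; later rows by forward substitution.
  T[0,:] = [+0.0000 -0.0652 +0.0435 -0.1304 +0.0217 +0.0870]
  T[1,:] = [+0.0000 -0.0043 +0.4029 +0.1913 -0.1319 +0.3391]
  T[2,:] = [+0.0000 -0.0046 -0.0208 -0.0958 +0.0543 -0.1033]
  T[3,:] = [+0.0000 -0.0054 +0.0099 -0.0119 +0.1177 +0.0842]
  T[4,:] = [+0.0000 -0.0076 -0.0620 -0.0444 +0.0852 -0.3621]
  T[5,:] = [+0.0000 +0.0149 +0.0633 +0.0986 -0.0688 +0.2340]
|eigenvalues of T|: 0.2876, 0.0862, 0.0862, 0.0767, 0.0767, 0.0000.
ρ = 0.2876; 0.2876 < 1 ⇒ converges.

yes, ρ = 0.2876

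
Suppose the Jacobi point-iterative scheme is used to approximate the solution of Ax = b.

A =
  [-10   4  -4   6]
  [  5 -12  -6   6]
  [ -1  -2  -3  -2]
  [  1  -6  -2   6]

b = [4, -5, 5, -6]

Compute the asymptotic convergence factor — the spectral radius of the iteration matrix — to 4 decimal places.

1.1494

A = D + L + U where D = diag(-10, -12, -3, 6).
Jacobi T = -D⁻¹(L+U): T[0,3] = -(6)/(-10) = +0.6000; T[0,0] = 0.
  T[0,:] = [+0.0000 +0.4000 -0.4000 +0.6000]
  T[1,:] = [+0.4167 +0.0000 -0.5000 +0.5000]
  T[2,:] = [-0.3333 -0.6667 +0.0000 -0.6667]
  T[3,:] = [-0.1667 +1.0000 +0.3333 +0.0000]
|λ(T)| sorted: 1.1494, 0.4797, 0.4797, 0.3500.
ρ = 1.1494; 1.1494 > 1, so it fails to converge.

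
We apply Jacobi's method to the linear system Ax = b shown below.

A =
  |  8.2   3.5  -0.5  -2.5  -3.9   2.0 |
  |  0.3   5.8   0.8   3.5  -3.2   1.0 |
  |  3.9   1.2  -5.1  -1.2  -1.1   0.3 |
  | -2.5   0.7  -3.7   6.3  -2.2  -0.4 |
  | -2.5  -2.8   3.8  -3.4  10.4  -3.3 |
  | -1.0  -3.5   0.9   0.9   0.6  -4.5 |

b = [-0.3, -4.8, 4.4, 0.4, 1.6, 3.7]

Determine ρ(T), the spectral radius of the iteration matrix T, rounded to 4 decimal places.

Let D = diag(8.2, 5.8, -5.1, 6.3, 10.4, -4.5); L, U the strict triangles.
Jacobi: T = -D⁻¹(L+U), T[3,2] = -(-3.7)/(6.3) = +0.5873; T[3,3] = 0.
  T[0,:] = [+0.0000 -0.4268 +0.0610 +0.3049 +0.4756 -0.2439]
  T[1,:] = [-0.0517 +0.0000 -0.1379 -0.6034 +0.5517 -0.1724]
  T[2,:] = [+0.7647 +0.2353 +0.0000 -0.2353 -0.2157 +0.0588]
  T[3,:] = [+0.3968 -0.1111 +0.5873 +0.0000 +0.3492 +0.0635]
  T[4,:] = [+0.2404 +0.2692 -0.3654 +0.3269 +0.0000 +0.3173]
  T[5,:] = [-0.2222 -0.7778 +0.2000 +0.2000 +0.1333 +0.0000]
|λ(T)| sorted: 1.1505, 0.8081, 0.5534, 0.5534, 0.4960, 0.4960.
ρ(T) = max|λ| = 1.1505; 1.1505 > 1: divergent.

1.1505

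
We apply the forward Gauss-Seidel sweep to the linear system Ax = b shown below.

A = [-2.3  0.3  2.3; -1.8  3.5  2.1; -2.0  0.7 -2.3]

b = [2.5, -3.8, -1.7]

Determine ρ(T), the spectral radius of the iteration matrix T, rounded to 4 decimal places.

Let D = diag(-2.3, 3.5, -2.3); L, U the strict triangles.
Gauss-Seidel: T = -(D+L)⁻¹U, row 0 first, T[0,2] = -(2.3)/(-2.3) = +1.0000; later rows by forward substitution.
  T[0,:] = [+0.0000 +0.1304 +1.0000]
  T[1,:] = [+0.0000 +0.0671 -0.0857]
  T[2,:] = [+0.0000 -0.0930 -0.8957]
eigenvalue magnitudes: 0.9039, 0.0753, 0.0000.
ρ = 0.9039; 0.9039 < 1 ⇒ converges.

0.9039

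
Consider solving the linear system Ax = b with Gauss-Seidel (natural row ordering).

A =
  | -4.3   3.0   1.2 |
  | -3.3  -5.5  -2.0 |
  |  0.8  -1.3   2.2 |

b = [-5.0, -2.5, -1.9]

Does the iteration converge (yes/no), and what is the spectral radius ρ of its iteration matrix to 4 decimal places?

yes, ρ = 0.9328

A = D + L + U where D = diag(-4.3, -5.5, 2.2).
T_GS = -(D+L)⁻¹U: row 0 first, T[0,2] = -(1.2)/(-4.3) = +0.2791; later rows by forward substitution.
  T[0,:] = [+0.0000  +0.6977  +0.2791]
  T[1,:] = [+0.0000  -0.4186  -0.5311]
  T[2,:] = [+0.0000  -0.5011  -0.4153]
moduli |λ_i(T)| = 0.9328, 0.0989, 0.0000.
spectral radius ρ = 0.9328; 0.9328 < 1 ⇒ converges.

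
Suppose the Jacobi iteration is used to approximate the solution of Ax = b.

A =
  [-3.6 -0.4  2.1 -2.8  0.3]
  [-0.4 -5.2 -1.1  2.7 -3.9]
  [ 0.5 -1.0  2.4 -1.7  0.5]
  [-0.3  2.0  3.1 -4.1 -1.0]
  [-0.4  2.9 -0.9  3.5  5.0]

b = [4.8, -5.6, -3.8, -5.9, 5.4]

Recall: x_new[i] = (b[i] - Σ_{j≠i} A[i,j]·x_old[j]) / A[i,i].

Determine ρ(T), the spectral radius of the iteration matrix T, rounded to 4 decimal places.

1.2747

Write A = D+L+U with D = diag(-3.6, -5.2, 2.4, -4.1, 5).
T_J = -D⁻¹(L+U): T[2,4] = -(0.5)/(2.4) = -0.2083; T[2,2] = 0.
  T[0,:] = [+0.0000  -0.1111  +0.5833  -0.7778  +0.0833]
  T[1,:] = [-0.0769  +0.0000  -0.2115  +0.5192  -0.7500]
  T[2,:] = [-0.2083  +0.4167  +0.0000  +0.7083  -0.2083]
  T[3,:] = [-0.0732  +0.4878  +0.7561  +0.0000  -0.2439]
  T[4,:] = [+0.0800  -0.5800  +0.1800  -0.7000  +0.0000]
|λ(T)| sorted: 1.2747, 0.6252, 0.6252, 0.1793, 0.1465.
ρ = 1.2747; 1.2747 > 1, so it fails to converge.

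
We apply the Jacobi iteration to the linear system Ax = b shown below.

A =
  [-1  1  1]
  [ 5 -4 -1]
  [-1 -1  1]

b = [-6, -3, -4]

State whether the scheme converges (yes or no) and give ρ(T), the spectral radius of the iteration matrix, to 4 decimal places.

Write A = D+L+U with D = diag(-1, -4, 1).
T_J = -D⁻¹(L+U): T[0,1] = -(1)/(-1) = +1.0000; T[0,0] = 0.
  T[0,:] = [+0.0000  +1.0000  +1.0000]
  T[1,:] = [+1.2500  +0.0000  -0.2500]
  T[2,:] = [+1.0000  +1.0000  +0.0000]
|roots of det(T-λI)|: 1.6180, 1.0000, 0.6180.
ρ(T) = max|λ| = 1.6180; 1.6180 > 1: divergent.

no, ρ = 1.6180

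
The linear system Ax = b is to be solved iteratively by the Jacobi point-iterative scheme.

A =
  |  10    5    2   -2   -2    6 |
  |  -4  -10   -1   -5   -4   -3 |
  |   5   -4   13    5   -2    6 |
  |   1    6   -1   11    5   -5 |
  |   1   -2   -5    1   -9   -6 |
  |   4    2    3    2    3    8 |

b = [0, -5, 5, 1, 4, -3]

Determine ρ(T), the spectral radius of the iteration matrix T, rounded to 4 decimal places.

Write A = D+L+U with D = diag(10, -10, 13, 11, -9, 8).
Jacobi T = -D⁻¹(L+U): T[2,3] = -(5)/(13) = -0.3846; T[2,2] = 0.
  T[0,:] = [+0.0000 -0.5000 -0.2000 +0.2000 +0.2000 -0.6000]
  T[1,:] = [-0.4000 +0.0000 -0.1000 -0.5000 -0.4000 -0.3000]
  T[2,:] = [-0.3846 +0.3077 +0.0000 -0.3846 +0.1538 -0.4615]
  T[3,:] = [-0.0909 -0.5455 +0.0909 +0.0000 -0.4545 +0.4545]
  T[4,:] = [+0.1111 -0.2222 -0.5556 +0.1111 +0.0000 -0.6667]
  T[5,:] = [-0.5000 -0.2500 -0.3750 -0.2500 -0.3750 +0.0000]
|roots of det(T-λI)|: 1.1975, 0.7496, 0.7496, 0.2992, 0.2992, 0.0381.
ρ = 1.1975; 1.1975 > 1: divergent.

1.1975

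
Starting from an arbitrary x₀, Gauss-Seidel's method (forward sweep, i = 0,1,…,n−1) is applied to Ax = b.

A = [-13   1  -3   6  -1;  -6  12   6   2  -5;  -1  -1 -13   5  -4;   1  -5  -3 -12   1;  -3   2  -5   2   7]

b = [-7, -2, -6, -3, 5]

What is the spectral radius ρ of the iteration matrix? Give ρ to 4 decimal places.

0.5105

Split A = D + L + U, D = diag(-13, 12, -13, -12, 7).
T_GS = -(D+L)⁻¹U: row 0 first, T[0,4] = -(-1)/(-13) = -0.0769; later rows by forward substitution.
  T[0,:] = [+0.0000  +0.0769  -0.2308  +0.4615  -0.0769]
  T[1,:] = [+0.0000  +0.0385  -0.6154  +0.0641  +0.3782]
  T[2,:] = [+0.0000  -0.0089  +0.0651  +0.3442  -0.3309]
  T[3,:] = [+0.0000  -0.0074  +0.2209  -0.0743  +0.0021]
  T[4,:] = [+0.0000  +0.0178  +0.0603  +0.4466  -0.3779]
eigenvalue magnitudes: 0.5105, 0.1201, 0.1201, 0.0718, 0.0000.
ρ(T) = max|λ| = 0.5105; 0.5105 < 1 ⇒ converges.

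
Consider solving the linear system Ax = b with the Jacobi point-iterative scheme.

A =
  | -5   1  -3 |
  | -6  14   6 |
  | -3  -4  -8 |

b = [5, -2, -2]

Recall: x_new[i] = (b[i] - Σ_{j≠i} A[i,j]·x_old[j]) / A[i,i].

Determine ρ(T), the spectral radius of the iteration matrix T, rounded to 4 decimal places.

Let D = diag(-5, 14, -8); L, U the strict triangles.
T_J = -D⁻¹(L+U): T[1,2] = -(6)/(14) = -0.4286; T[1,1] = 0.
  T[0,:] = [+0.0000  +0.2000  -0.6000]
  T[1,:] = [+0.4286  +0.0000  -0.4286]
  T[2,:] = [-0.3750  -0.5000  +0.0000]
|eigenvalues of T|: 0.8456, 0.4360, 0.4360.
ρ(T) = max|λ| = 0.8456; 0.8456 < 1: convergent.

0.8456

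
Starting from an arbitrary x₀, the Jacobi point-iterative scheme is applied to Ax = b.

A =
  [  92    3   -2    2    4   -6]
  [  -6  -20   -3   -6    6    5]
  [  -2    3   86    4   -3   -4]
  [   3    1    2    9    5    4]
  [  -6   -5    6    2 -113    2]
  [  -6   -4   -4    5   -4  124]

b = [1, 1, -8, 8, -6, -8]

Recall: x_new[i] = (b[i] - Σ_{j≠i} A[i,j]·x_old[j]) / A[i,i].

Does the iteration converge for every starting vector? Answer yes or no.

yes

Split A = D + L + U, D = diag(92, -20, 86, 9, -113, 124).
Jacobi T = -D⁻¹(L+U): T[4,5] = -(2)/(-113) = +0.0177; T[4,4] = 0.
  T[0,:] = [+0.0000 -0.0326 +0.0217 -0.0217 -0.0435 +0.0652]
  T[1,:] = [-0.3000 +0.0000 -0.1500 -0.3000 +0.3000 +0.2500]
  T[2,:] = [+0.0233 -0.0349 +0.0000 -0.0465 +0.0349 +0.0465]
  T[3,:] = [-0.3333 -0.1111 -0.2222 +0.0000 -0.5556 -0.4444]
  T[4,:] = [-0.0531 -0.0442 +0.0531 +0.0177 +0.0000 +0.0177]
  T[5,:] = [+0.0484 +0.0323 +0.0323 -0.0403 +0.0323 +0.0000]
|λ(T)| sorted: 0.3076, 0.1782, 0.1513, 0.1513, 0.0811, 0.0811.
ρ = 0.3076; 0.3076 < 1 ⇒ converges.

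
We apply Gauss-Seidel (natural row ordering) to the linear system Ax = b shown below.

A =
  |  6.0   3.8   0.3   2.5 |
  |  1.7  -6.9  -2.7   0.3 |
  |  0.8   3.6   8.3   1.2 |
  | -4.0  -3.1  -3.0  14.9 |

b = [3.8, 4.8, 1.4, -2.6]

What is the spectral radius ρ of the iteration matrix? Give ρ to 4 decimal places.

Diagonal D = diag(6, -6.9, 8.3, 14.9); L, U strict lower/upper.
GS T = -(D+L)⁻¹U: row 0 first, T[0,2] = -(0.3)/(6) = -0.0500; later rows by forward substitution.
  T[0,:] = [+0.0000, -0.6333, -0.0500, -0.4167]
  T[1,:] = [+0.0000, -0.1560, -0.4036, -0.0592]
  T[2,:] = [+0.0000, +0.1287, +0.1799, -0.0787]
  T[3,:] = [+0.0000, -0.1766, -0.0612, -0.1400]
|eigenvalues of T|: 0.2495, 0.1963, 0.1963, 0.0000.
ρ(T) = max|λ| = 0.2495; 0.2495 < 1: convergent.

0.2495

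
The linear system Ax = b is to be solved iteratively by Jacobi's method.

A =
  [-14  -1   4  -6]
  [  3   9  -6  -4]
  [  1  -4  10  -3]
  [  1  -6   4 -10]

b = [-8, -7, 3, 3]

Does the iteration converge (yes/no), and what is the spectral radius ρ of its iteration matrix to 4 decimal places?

yes, ρ = 0.6185

Diagonal D = diag(-14, 9, 10, -10); L, U strict lower/upper.
T_J = -D⁻¹(L+U): T[2,3] = -(-3)/(10) = +0.3000; T[2,2] = 0.
  T[0,:] = [+0.0000 -0.0714 +0.2857 -0.4286]
  T[1,:] = [-0.3333 +0.0000 +0.6667 +0.4444]
  T[2,:] = [-0.1000 +0.4000 +0.0000 +0.3000]
  T[3,:] = [+0.1000 -0.6000 +0.4000 +0.0000]
|λ(T)| sorted: 0.6185, 0.4745, 0.4745, 0.2063.
spectral radius ρ = 0.6185; 0.6185 < 1: convergent.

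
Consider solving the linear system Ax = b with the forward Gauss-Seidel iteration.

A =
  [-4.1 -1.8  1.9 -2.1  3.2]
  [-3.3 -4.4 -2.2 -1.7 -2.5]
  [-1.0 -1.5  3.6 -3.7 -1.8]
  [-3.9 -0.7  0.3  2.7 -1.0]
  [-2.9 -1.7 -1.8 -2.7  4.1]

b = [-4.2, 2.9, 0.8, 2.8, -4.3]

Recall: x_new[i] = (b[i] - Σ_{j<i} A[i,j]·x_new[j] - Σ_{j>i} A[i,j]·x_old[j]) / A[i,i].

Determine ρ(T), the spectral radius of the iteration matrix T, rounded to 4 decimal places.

1.3943

Diagonal D = diag(-4.1, -4.4, 3.6, 2.7, 4.1); L, U strict lower/upper.
Gauss-Seidel: T = -(D+L)⁻¹U, row 0 first, T[0,2] = -(1.9)/(-4.1) = +0.4634; later rows by forward substitution.
  T[0,:] = [+0.0000 -0.4390 +0.4634 -0.5122 +0.7805]
  T[1,:] = [+0.0000 +0.3293 -0.8476 -0.0022 -1.1535]
  T[2,:] = [+0.0000 +0.0152 -0.2244 +0.8846 +0.2362]
  T[3,:] = [+0.0000 -0.5505 +0.4746 -0.8387 +1.1724]
  T[4,:] = [+0.0000 -0.5298 +0.1904 -0.5272 +0.9495]
|eigenvalues of T|: 1.3943, 0.8333, 0.2255, 0.2255, 0.0000.
spectral radius ρ = 1.3943; 1.3943 > 1 ⇒ diverges.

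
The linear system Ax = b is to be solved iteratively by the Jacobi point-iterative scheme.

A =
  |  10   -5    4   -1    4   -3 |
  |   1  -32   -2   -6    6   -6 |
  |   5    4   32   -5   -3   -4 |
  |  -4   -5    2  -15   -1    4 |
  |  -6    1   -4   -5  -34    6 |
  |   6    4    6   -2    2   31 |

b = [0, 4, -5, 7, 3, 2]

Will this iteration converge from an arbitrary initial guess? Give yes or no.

yes

Let D = diag(10, -32, 32, -15, -34, 31); L, U the strict triangles.
T_J = -D⁻¹(L+U): T[4,2] = -(-4)/(-34) = -0.1176; T[4,4] = 0.
  T[0,:] = [+0.0000  +0.5000  -0.4000  +0.1000  -0.4000  +0.3000]
  T[1,:] = [+0.0312  +0.0000  -0.0625  -0.1875  +0.1875  -0.1875]
  T[2,:] = [-0.1562  -0.1250  +0.0000  +0.1562  +0.0938  +0.1250]
  T[3,:] = [-0.2667  -0.3333  +0.1333  +0.0000  -0.0667  +0.2667]
  T[4,:] = [-0.1765  +0.0294  -0.1176  -0.1471  +0.0000  +0.1765]
  T[5,:] = [-0.1935  -0.1290  -0.1935  +0.0645  -0.0645  +0.0000]
|eigenvalues of T|: 0.5338, 0.3308, 0.3308, 0.2582, 0.1740, 0.0426.
ρ(T) = max|λ| = 0.5338; 0.5338 < 1 ⇒ converges.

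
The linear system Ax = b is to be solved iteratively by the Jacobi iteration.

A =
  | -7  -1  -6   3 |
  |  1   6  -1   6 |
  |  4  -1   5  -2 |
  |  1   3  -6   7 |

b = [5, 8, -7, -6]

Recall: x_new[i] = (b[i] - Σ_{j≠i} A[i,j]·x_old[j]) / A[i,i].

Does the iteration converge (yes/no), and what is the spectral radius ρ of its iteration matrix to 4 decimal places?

no, ρ = 1.2158

Diagonal D = diag(-7, 6, 5, 7); L, U strict lower/upper.
T_J = -D⁻¹(L+U): T[0,1] = -(-1)/(-7) = -0.1429; T[0,0] = 0.
  T[0,:] = [+0.0000  -0.1429  -0.8571  +0.4286]
  T[1,:] = [-0.1667  +0.0000  +0.1667  -1.0000]
  T[2,:] = [-0.8000  +0.2000  +0.0000  +0.4000]
  T[3,:] = [-0.1429  -0.4286  +0.8571  +0.0000]
eigenvalue magnitudes: 1.2158, 0.8856, 0.8856, 0.4544.
ρ(T) = max|λ| = 1.2158; 1.2158 > 1, so it fails to converge.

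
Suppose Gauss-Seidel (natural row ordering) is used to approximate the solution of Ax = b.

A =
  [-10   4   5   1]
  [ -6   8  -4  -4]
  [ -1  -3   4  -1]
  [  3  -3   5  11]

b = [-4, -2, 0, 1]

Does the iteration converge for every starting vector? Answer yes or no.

yes

Split A = D + L + U, D = diag(-10, 8, 4, 11).
Gauss-Seidel: T = -(D+L)⁻¹U, row 0 first, T[0,3] = -(1)/(-10) = +0.1000; later rows by forward substitution.
  T[0,:] = [+0.0000  +0.4000  +0.5000  +0.1000]
  T[1,:] = [+0.0000  +0.3000  +0.8750  +0.5750]
  T[2,:] = [+0.0000  +0.3250  +0.7813  +0.7063]
  T[3,:] = [+0.0000  -0.1750  -0.2528  -0.1915]
|eigenvalues of T|: 0.8444, 0.1518, 0.1064, 0.0000.
spectral radius ρ = 0.8444; 0.8444 < 1 ⇒ converges.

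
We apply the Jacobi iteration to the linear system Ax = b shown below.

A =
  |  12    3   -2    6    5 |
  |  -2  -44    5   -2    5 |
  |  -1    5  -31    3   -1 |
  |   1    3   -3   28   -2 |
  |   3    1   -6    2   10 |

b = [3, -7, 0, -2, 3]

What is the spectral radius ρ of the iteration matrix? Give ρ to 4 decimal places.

Write A = D+L+U with D = diag(12, -44, -31, 28, 10).
Jacobi T = -D⁻¹(L+U): T[4,2] = -(-6)/(10) = +0.6000; T[4,4] = 0.
  T[0,:] = [+0.0000 -0.2500 +0.1667 -0.5000 -0.4167]
  T[1,:] = [-0.0455 +0.0000 +0.1136 -0.0455 +0.1136]
  T[2,:] = [-0.0323 +0.1613 +0.0000 +0.0968 -0.0323]
  T[3,:] = [-0.0357 -0.1071 +0.1071 +0.0000 +0.0714]
  T[4,:] = [-0.3000 -0.1000 +0.6000 -0.2000 +0.0000]
|eigenvalues of T|: 0.4471, 0.3420, 0.3420, 0.0839, 0.0180.
spectral radius ρ = 0.4471; 0.4471 < 1, so it converges for any x₀.

0.4471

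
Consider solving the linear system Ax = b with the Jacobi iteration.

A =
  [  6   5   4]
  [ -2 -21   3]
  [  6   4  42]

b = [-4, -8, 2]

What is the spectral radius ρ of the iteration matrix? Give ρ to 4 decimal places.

0.4317

A = D + L + U where D = diag(6, -21, 42).
Jacobi: T = -D⁻¹(L+U), T[2,1] = -(4)/(42) = -0.0952; T[2,2] = 0.
  T[0,:] = [+0.0000  -0.8333  -0.6667]
  T[1,:] = [-0.0952  +0.0000  +0.1429]
  T[2,:] = [-0.1429  -0.0952  +0.0000]
eigenvalue magnitudes: 0.4317, 0.3615, 0.0702.
ρ = 0.4317; 0.4317 < 1, so it converges for any x₀.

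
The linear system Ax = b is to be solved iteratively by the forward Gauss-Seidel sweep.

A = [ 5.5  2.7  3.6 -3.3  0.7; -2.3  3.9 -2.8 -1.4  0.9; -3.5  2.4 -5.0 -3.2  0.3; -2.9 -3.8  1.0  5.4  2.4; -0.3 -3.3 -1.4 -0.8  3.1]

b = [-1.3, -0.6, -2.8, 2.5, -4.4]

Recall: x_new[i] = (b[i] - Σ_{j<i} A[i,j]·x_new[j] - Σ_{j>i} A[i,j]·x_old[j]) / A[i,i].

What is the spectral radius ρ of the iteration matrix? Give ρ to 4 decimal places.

1.1477

Split A = D + L + U, D = diag(5.5, 3.9, -5, 5.4, 3.1).
T_GS = -(D+L)⁻¹U: row 0 first, T[0,4] = -(0.7)/(5.5) = -0.1273; later rows by forward substitution.
  T[0,:] = [+0.0000 -0.4909 -0.6545 +0.6000 -0.1273]
  T[1,:] = [+0.0000 -0.2895 +0.3319 +0.7128 -0.3058]
  T[2,:] = [+0.0000 +0.2047 +0.6175 -0.7178 +0.0023]
  T[3,:] = [+0.0000 -0.5053 -0.2323 +0.9568 -0.7284]
  T[4,:] = [+0.0000 -0.3937 +0.5089 +0.7396 -0.5248]
moduli |λ_i(T)| = 1.1477, 0.6752, 0.6752, 0.0185, 0.0000.
ρ = 1.1477; 1.1477 > 1, so it fails to converge.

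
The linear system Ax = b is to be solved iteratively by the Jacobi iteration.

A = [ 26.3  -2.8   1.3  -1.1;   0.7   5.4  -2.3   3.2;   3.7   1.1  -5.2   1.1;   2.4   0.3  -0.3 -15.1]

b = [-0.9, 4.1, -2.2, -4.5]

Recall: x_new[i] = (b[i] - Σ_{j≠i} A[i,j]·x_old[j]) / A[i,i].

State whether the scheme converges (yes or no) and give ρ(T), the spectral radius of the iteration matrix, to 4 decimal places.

Split A = D + L + U, D = diag(26.3, 5.4, -5.2, -15.1).
Jacobi: T = -D⁻¹(L+U), T[3,1] = -(0.3)/(-15.1) = +0.0199; T[3,3] = 0.
  T[0,:] = [+0.0000  +0.1065  -0.0494  +0.0418]
  T[1,:] = [-0.1296  +0.0000  +0.4259  -0.5926]
  T[2,:] = [+0.7115  +0.2115  +0.0000  +0.2115]
  T[3,:] = [+0.1589  +0.0199  -0.0199  +0.0000]
|eigenvalues of T|: 0.3536, 0.2570, 0.2570, 0.1127.
ρ(T) = max|λ| = 0.3536; 0.3536 < 1 ⇒ converges.

yes, ρ = 0.3536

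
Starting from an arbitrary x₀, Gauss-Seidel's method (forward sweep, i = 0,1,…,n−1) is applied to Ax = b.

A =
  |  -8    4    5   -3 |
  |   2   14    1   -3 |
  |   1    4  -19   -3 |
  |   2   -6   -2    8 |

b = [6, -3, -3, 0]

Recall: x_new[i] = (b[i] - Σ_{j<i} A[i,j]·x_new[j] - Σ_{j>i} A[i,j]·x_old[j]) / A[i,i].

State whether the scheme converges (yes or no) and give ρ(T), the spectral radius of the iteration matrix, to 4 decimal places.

A = D + L + U where D = diag(-8, 14, -19, 8).
Gauss-Seidel: T = -(D+L)⁻¹U, row 0 first, T[0,3] = -(-3)/(-8) = -0.3750; later rows by forward substitution.
  T[0,:] = [+0.0000 +0.5000 +0.6250 -0.3750]
  T[1,:] = [+0.0000 -0.0714 -0.1607 +0.2679]
  T[2,:] = [+0.0000 +0.0113 -0.0009 -0.1212]
  T[3,:] = [+0.0000 -0.1758 -0.2770 +0.2643]
|eigenvalues of T|: 0.1608, 0.1105, 0.0793, 0.0000.
spectral radius ρ = 0.1608; 0.1608 < 1: convergent.

yes, ρ = 0.1608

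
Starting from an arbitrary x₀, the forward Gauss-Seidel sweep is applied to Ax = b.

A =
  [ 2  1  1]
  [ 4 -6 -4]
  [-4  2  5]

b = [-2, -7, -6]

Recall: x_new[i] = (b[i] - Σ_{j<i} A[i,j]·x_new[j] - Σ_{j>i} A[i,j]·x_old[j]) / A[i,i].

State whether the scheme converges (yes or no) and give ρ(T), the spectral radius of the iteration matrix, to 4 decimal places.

A = D + L + U where D = diag(2, -6, 5).
GS T = -(D+L)⁻¹U: row 0 first, T[0,2] = -(1)/(2) = -0.5000; later rows by forward substitution.
  T[0,:] = [+0.0000, -0.5000, -0.5000]
  T[1,:] = [+0.0000, -0.3333, -1.0000]
  T[2,:] = [+0.0000, -0.2667, +0.0000]
moduli |λ_i(T)| = 0.7093, 0.3760, 0.0000.
spectral radius ρ = 0.7093; 0.7093 < 1, so it converges for any x₀.

yes, ρ = 0.7093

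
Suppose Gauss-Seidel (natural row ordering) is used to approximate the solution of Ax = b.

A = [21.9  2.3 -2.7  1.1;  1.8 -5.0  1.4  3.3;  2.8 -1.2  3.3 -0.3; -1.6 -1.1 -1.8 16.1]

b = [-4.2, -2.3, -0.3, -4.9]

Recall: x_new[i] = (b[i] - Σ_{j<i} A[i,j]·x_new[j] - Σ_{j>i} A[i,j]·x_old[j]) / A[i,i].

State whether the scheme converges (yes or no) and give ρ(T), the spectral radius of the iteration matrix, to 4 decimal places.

yes, ρ = 0.2193

A = D + L + U where D = diag(21.9, -5, 3.3, 16.1).
T_GS = -(D+L)⁻¹U: row 0 first, T[0,3] = -(1.1)/(21.9) = -0.0502; later rows by forward substitution.
  T[0,:] = [+0.0000 -0.1050 +0.1233 -0.0502]
  T[1,:] = [+0.0000 -0.0378 +0.3244 +0.6419]
  T[2,:] = [+0.0000 +0.0754 +0.0133 +0.3670]
  T[3,:] = [+0.0000 -0.0046 +0.0359 +0.0799]
|eigenvalues of T|: 0.2193, 0.1709, 0.0071, 0.0000.
ρ(T) = max|λ| = 0.2193; 0.2193 < 1 ⇒ converges.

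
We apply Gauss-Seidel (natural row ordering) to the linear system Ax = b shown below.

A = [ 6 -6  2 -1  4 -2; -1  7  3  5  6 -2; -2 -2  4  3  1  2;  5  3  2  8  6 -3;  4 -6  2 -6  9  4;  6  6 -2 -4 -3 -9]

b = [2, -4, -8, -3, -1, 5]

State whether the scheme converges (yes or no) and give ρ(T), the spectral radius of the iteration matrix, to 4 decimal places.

Diagonal D = diag(6, 7, 4, 8, 9, -9); L, U strict lower/upper.
GS T = -(D+L)⁻¹U: row 0 first, T[0,4] = -(4)/(6) = -0.6667; later rows by forward substitution.
  T[0,:] = [+0.0000, +1.0000, -0.3333, +0.1667, -0.6667, +0.3333]
  T[1,:] = [+0.0000, +0.1429, -0.4762, -0.6905, -0.9524, +0.3333]
  T[2,:] = [+0.0000, +0.5714, -0.4048, -1.0119, -1.0595, -0.1667]
  T[3,:] = [+0.0000, -0.8214, +0.4881, +0.4077, +0.2887, +0.0833]
  T[4,:] = [+0.0000, -1.0238, +0.2460, -0.0377, +0.0893, -0.2778]
  T[5,:] = [+0.0000, +1.3413, -0.7487, -0.2930, -1.0020, +0.5370]
|roots of det(T-λI)|: 1.4974, 1.0393, 0.4364, 0.4364, 0.2411, 0.0000.
spectral radius ρ = 1.4974; 1.4974 > 1 ⇒ diverges.

no, ρ = 1.4974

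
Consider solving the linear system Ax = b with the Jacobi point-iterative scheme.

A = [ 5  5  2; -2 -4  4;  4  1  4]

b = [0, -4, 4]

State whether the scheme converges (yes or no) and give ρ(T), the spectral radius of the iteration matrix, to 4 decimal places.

Write A = D+L+U with D = diag(5, -4, 4).
T_J = -D⁻¹(L+U): T[2,0] = -(4)/(4) = -1.0000; T[2,2] = 0.
  T[0,:] = [+0.0000  -1.0000  -0.4000]
  T[1,:] = [-0.5000  +0.0000  +1.0000]
  T[2,:] = [-1.0000  -0.2500  +0.0000]
|roots of det(T-λI)|: 1.2005, 0.8896, 0.8896.
ρ(T) = max|λ| = 1.2005; 1.2005 > 1 ⇒ diverges.

no, ρ = 1.2005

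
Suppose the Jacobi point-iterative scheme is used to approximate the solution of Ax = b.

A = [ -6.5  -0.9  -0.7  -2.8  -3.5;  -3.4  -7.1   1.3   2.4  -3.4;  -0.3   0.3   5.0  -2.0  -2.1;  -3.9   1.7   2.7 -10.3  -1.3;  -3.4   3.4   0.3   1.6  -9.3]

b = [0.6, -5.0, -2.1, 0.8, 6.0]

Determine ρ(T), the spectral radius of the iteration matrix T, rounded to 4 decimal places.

A = D + L + U where D = diag(-6.5, -7.1, 5, -10.3, -9.3).
T_J = -D⁻¹(L+U): T[2,0] = -(-0.3)/(5) = +0.0600; T[2,2] = 0.
  T[0,:] = [+0.0000 -0.1385 -0.1077 -0.4308 -0.5385]
  T[1,:] = [-0.4789 +0.0000 +0.1831 +0.3380 -0.4789]
  T[2,:] = [+0.0600 -0.0600 +0.0000 +0.4000 +0.4200]
  T[3,:] = [-0.3786 +0.1650 +0.2621 +0.0000 -0.1262]
  T[4,:] = [-0.3656 +0.3656 +0.0323 +0.1720 +0.0000]
moduli |λ_i(T)| = 0.8327, 0.4697, 0.3343, 0.3343, 0.0920.
ρ = 0.8327; 0.8327 < 1 ⇒ converges.

0.8327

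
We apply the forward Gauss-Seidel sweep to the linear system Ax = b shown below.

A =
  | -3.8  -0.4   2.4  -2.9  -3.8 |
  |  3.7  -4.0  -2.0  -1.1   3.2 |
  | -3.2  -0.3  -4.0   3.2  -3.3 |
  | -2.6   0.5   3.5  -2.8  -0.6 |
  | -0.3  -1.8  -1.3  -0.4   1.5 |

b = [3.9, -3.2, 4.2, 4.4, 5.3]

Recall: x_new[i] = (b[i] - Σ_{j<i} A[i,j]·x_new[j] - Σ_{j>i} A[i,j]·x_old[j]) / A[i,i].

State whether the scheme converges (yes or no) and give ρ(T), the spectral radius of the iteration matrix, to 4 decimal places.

A = D + L + U where D = diag(-3.8, -4, -4, -2.8, 1.5).
Gauss-Seidel: T = -(D+L)⁻¹U, row 0 first, T[0,4] = -(-3.8)/(-3.8) = -1.0000; later rows by forward substitution.
  T[0,:] = [+0.0000, -0.1053, +0.6316, -0.7632, -1.0000]
  T[1,:] = [+0.0000, -0.0974, +0.0842, -0.9809, -0.1250]
  T[2,:] = [+0.0000, +0.0915, -0.5116, +1.4841, -0.0156]
  T[3,:] = [+0.0000, +0.1947, -1.2109, +2.3886, +0.6724]
  T[4,:] = [+0.0000, -0.0067, -0.5389, +0.5934, -0.1842]
|eigenvalues of T|: 1.5004, 0.6019, 0.5029, 0.0040, 0.0000.
spectral radius ρ = 1.5004; 1.5004 > 1 ⇒ diverges.

no, ρ = 1.5004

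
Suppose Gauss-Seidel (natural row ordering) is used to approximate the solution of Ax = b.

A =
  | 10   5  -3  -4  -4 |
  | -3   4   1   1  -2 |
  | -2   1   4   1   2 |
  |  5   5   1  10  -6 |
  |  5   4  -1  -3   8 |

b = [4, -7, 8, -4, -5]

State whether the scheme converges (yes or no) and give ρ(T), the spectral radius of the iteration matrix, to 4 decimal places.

Split A = D + L + U, D = diag(10, 4, 4, 10, 8).
T_GS = -(D+L)⁻¹U: row 0 first, T[0,2] = -(-3)/(10) = +0.3000; later rows by forward substitution.
  T[0,:] = [+0.0000  -0.5000  +0.3000  +0.4000  +0.4000]
  T[1,:] = [+0.0000  -0.3750  -0.0250  +0.0500  +0.8000]
  T[2,:] = [+0.0000  -0.1562  +0.1562  -0.0625  -0.5000]
  T[3,:] = [+0.0000  +0.4531  -0.1531  -0.2188  +0.0500]
  T[4,:] = [+0.0000  +0.6504  -0.2129  -0.3648  -0.6937]
|λ(T)| sorted: 1.3816, 0.3409, 0.1577, 0.1577, 0.0000.
ρ(T) = max|λ| = 1.3816; 1.3816 > 1 ⇒ diverges.

no, ρ = 1.3816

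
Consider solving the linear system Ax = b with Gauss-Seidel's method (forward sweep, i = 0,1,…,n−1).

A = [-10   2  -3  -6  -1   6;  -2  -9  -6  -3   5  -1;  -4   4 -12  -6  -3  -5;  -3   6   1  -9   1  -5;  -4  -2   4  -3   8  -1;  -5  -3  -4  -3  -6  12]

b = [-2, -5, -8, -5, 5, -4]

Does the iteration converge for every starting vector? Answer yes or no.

no

A = D + L + U where D = diag(-10, -9, -12, -9, 8, 12).
GS T = -(D+L)⁻¹U: row 0 first, T[0,2] = -(-3)/(-10) = -0.3000; later rows by forward substitution.
  T[0,:] = [+0.0000 +0.2000 -0.3000 -0.6000 -0.1000 +0.6000]
  T[1,:] = [+0.0000 -0.0444 -0.6000 -0.2000 +0.5778 -0.2444]
  T[2,:] = [+0.0000 -0.0815 -0.1000 -0.3667 -0.0241 -0.6981]
  T[3,:] = [+0.0000 -0.1053 -0.3111 +0.0259 +0.5270 -0.9961]
  T[4,:] = [+0.0000 +0.0901 -0.3667 -0.1569 +0.3041 +0.3394]
  T[5,:] = [+0.0000 +0.0638 -0.5694 -0.4942 +0.3785 -0.1231]
|eigenvalues of T|: 1.1982, 0.9170, 0.4095, 0.0770, 0.0111, 0.0000.
ρ(T) = max|λ| = 1.1982; 1.1982 > 1, so it fails to converge.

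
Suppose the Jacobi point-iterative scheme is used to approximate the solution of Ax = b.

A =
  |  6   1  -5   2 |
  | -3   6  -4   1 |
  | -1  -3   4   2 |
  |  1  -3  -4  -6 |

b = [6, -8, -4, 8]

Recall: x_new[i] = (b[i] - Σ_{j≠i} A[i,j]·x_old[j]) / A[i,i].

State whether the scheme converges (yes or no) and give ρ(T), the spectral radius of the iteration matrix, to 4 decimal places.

no, ρ = 1.2706

Split A = D + L + U, D = diag(6, 6, 4, -6).
Jacobi: T = -D⁻¹(L+U), T[3,0] = -(1)/(-6) = +0.1667; T[3,3] = 0.
  T[0,:] = [+0.0000 -0.1667 +0.8333 -0.3333]
  T[1,:] = [+0.5000 +0.0000 +0.6667 -0.1667]
  T[2,:] = [+0.2500 +0.7500 +0.0000 -0.5000]
  T[3,:] = [+0.1667 -0.5000 -0.6667 +0.0000]
eigenvalue magnitudes: 1.2706, 0.7755, 0.4943, 0.4943.
ρ(T) = max|λ| = 1.2706; 1.2706 > 1: divergent.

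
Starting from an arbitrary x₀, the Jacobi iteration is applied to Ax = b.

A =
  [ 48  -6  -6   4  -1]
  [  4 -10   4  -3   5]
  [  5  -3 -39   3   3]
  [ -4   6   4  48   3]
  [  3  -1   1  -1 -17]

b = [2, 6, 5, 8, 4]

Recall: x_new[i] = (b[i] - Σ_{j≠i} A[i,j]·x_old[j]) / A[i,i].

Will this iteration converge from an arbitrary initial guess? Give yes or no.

A = D + L + U where D = diag(48, -10, -39, 48, -17).
Jacobi: T = -D⁻¹(L+U), T[3,2] = -(4)/(48) = -0.0833; T[3,3] = 0.
  T[0,:] = [+0.0000 +0.1250 +0.1250 -0.0833 +0.0208]
  T[1,:] = [+0.4000 +0.0000 +0.4000 -0.3000 +0.5000]
  T[2,:] = [+0.1282 -0.0769 +0.0000 +0.0769 +0.0769]
  T[3,:] = [+0.0833 -0.1250 -0.0833 +0.0000 -0.0625]
  T[4,:] = [+0.1765 -0.0588 +0.0588 -0.0588 +0.0000]
|λ(T)| sorted: 0.2950, 0.1764, 0.1764, 0.0417, 0.0417.
ρ(T) = max|λ| = 0.2950; 0.2950 < 1: convergent.

yes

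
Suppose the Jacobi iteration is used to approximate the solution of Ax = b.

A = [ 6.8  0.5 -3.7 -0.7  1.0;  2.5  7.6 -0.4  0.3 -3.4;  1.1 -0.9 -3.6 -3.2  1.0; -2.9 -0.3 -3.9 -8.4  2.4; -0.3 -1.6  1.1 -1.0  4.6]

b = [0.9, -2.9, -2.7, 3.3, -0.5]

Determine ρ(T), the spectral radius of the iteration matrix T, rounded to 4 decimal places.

0.9236

Split A = D + L + U, D = diag(6.8, 7.6, -3.6, -8.4, 4.6).
Jacobi: T = -D⁻¹(L+U), T[4,2] = -(1.1)/(4.6) = -0.2391; T[4,4] = 0.
  T[0,:] = [+0.0000 -0.0735 +0.5441 +0.1029 -0.1471]
  T[1,:] = [-0.3289 +0.0000 +0.0526 -0.0395 +0.4474]
  T[2,:] = [+0.3056 -0.2500 +0.0000 -0.8889 +0.2778]
  T[3,:] = [-0.3452 -0.0357 -0.4643 +0.0000 +0.2857]
  T[4,:] = [+0.0652 +0.3478 -0.2391 +0.2174 +0.0000]
|λ(T)| sorted: 0.9236, 0.7129, 0.7129, 0.3122, 0.0273.
ρ(T) = max|λ| = 0.9236; 0.9236 < 1, so it converges for any x₀.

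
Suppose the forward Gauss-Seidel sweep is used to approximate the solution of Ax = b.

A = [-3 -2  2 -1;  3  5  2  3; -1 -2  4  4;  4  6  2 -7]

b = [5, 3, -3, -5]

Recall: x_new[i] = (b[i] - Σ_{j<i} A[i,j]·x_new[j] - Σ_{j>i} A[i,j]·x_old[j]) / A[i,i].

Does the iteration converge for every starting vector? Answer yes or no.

Diagonal D = diag(-3, 5, 4, -7); L, U strict lower/upper.
GS T = -(D+L)⁻¹U: row 0 first, T[0,1] = -(-2)/(-3) = -0.6667; later rows by forward substitution.
  T[0,:] = [+0.0000, -0.6667, +0.6667, -0.3333]
  T[1,:] = [+0.0000, +0.4000, -0.8000, -0.4000]
  T[2,:] = [+0.0000, +0.0333, -0.2333, -1.2833]
  T[3,:] = [+0.0000, -0.0286, -0.3714, -0.9000]
|roots of det(T-λI)|: 1.3427, 0.3369, 0.3369, 0.0000.
ρ = 1.3427; 1.3427 > 1: divergent.

no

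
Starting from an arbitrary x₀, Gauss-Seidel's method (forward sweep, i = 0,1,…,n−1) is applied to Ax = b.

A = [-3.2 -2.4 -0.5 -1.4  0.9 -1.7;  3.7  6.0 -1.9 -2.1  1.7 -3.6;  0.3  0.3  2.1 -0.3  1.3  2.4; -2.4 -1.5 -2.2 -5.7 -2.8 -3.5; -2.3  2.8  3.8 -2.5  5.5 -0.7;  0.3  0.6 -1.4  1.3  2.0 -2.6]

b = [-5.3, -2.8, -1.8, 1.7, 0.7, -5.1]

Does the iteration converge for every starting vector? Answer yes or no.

A = D + L + U where D = diag(-3.2, 6, 2.1, -5.7, 5.5, -2.6).
GS T = -(D+L)⁻¹U: row 0 first, T[0,4] = -(0.9)/(-3.2) = +0.2813; later rows by forward substitution.
  T[0,:] = [+0.0000  -0.7500  -0.1562  -0.4375  +0.2813  -0.5312]
  T[1,:] = [+0.0000  +0.4625  +0.4130  +0.6198  -0.4568  +0.9276]
  T[2,:] = [+0.0000  +0.0411  -0.0367  +0.1168  -0.5940  -1.1995]
  T[3,:] = [+0.0000  +0.1782  -0.0287  -0.0240  -0.2602  -0.1715]
  T[4,:] = [+0.0000  -0.4965  -0.2633  -0.5901  +0.6423  +0.1837]
  T[5,:] = [+0.0000  -0.2947  -0.1199  -0.4363  +0.6108  +0.8542]
moduli |λ_i(T)| = 1.4754, 0.7313, 0.2836, 0.0433, 0.0185, 0.0000.
spectral radius ρ = 1.4754; 1.4754 > 1: divergent.

no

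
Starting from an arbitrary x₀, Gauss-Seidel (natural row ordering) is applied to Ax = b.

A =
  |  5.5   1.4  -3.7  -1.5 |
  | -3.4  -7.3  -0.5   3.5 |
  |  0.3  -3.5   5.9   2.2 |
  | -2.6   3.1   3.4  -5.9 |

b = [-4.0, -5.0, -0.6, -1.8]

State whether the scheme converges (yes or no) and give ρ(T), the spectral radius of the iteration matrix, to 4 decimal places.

yes, ρ = 0.5255

Split A = D + L + U, D = diag(5.5, -7.3, 5.9, -5.9).
T_GS = -(D+L)⁻¹U: row 0 first, T[0,3] = -(-1.5)/(5.5) = +0.2727; later rows by forward substitution.
  T[0,:] = [+0.0000  -0.2545  +0.6727  +0.2727]
  T[1,:] = [+0.0000  +0.1186  -0.3818  +0.3524]
  T[2,:] = [+0.0000  +0.0833  -0.2607  -0.1777]
  T[3,:] = [+0.0000  +0.2225  -0.6473  -0.0374]
moduli |λ_i(T)| = 0.5255, 0.3610, 0.0151, 0.0000.
ρ(T) = max|λ| = 0.5255; 0.5255 < 1, so it converges for any x₀.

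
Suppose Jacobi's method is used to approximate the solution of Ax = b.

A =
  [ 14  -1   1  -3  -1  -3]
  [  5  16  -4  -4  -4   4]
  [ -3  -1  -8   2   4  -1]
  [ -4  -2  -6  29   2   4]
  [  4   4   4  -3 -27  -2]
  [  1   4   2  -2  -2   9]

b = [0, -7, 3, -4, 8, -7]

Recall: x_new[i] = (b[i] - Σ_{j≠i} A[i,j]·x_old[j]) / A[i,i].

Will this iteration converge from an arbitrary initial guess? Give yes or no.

yes

Let D = diag(14, 16, -8, 29, -27, 9); L, U the strict triangles.
Jacobi: T = -D⁻¹(L+U), T[2,4] = -(4)/(-8) = +0.5000; T[2,2] = 0.
  T[0,:] = [+0.0000, +0.0714, -0.0714, +0.2143, +0.0714, +0.2143]
  T[1,:] = [-0.3125, +0.0000, +0.2500, +0.2500, +0.2500, -0.2500]
  T[2,:] = [-0.3750, -0.1250, +0.0000, +0.2500, +0.5000, -0.1250]
  T[3,:] = [+0.1379, +0.0690, +0.2069, +0.0000, -0.0690, -0.1379]
  T[4,:] = [+0.1481, +0.1481, +0.1481, -0.1111, +0.0000, -0.0741]
  T[5,:] = [-0.1111, -0.4444, -0.2222, +0.2222, +0.2222, +0.0000]
|roots of det(T-λI)|: 0.5281, 0.4211, 0.4211, 0.2138, 0.0504, 0.0414.
ρ(T) = max|λ| = 0.5281; 0.5281 < 1: convergent.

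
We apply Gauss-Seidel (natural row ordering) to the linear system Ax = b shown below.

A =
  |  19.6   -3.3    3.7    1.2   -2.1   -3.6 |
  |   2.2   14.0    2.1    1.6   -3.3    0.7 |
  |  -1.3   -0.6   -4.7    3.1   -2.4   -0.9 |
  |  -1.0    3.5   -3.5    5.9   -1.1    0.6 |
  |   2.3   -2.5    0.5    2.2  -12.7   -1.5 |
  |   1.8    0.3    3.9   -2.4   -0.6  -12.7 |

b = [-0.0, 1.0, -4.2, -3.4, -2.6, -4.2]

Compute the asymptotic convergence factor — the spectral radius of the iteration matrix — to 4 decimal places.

0.5008

Split A = D + L + U, D = diag(19.6, 14, -4.7, 5.9, -12.7, -12.7).
GS T = -(D+L)⁻¹U: row 0 first, T[0,2] = -(3.7)/(19.6) = -0.1888; later rows by forward substitution.
  T[0,:] = [+0.0000  +0.1684  -0.1888  -0.0612  +0.1071  +0.1837]
  T[1,:] = [+0.0000  -0.0265  -0.1203  -0.1047  +0.2189  -0.0789]
  T[2,:] = [+0.0000  -0.0432  +0.0676  +0.6899  -0.5682  -0.2322]
  T[3,:] = [+0.0000  +0.0186  +0.0795  +0.4610  -0.2623  -0.1615]
  T[4,:] = [+0.0000  +0.0372  +0.0059  +0.1165  -0.0915  -0.1064]
  T[5,:] = [+0.0000  +0.0047  -0.0241  +0.1081  -0.1002  -0.0116]
|λ(T)| sorted: 0.5008, 0.1275, 0.1275, 0.0799, 0.0799, 0.0000.
ρ = 0.5008; 0.5008 < 1, so it converges for any x₀.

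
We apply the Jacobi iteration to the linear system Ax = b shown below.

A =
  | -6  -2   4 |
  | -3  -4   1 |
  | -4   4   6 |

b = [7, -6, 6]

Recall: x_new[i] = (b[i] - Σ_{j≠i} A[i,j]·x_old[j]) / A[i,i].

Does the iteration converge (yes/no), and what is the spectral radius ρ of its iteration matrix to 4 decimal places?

Let D = diag(-6, -4, 6); L, U the strict triangles.
T_J = -D⁻¹(L+U): T[0,1] = -(-2)/(-6) = -0.3333; T[0,0] = 0.
  T[0,:] = [+0.0000  -0.3333  +0.6667]
  T[1,:] = [-0.7500  +0.0000  +0.2500]
  T[2,:] = [+0.6667  -0.6667  +0.0000]
|λ(T)| sorted: 0.9123, 0.5518, 0.5518.
ρ = 0.9123; 0.9123 < 1: convergent.

yes, ρ = 0.9123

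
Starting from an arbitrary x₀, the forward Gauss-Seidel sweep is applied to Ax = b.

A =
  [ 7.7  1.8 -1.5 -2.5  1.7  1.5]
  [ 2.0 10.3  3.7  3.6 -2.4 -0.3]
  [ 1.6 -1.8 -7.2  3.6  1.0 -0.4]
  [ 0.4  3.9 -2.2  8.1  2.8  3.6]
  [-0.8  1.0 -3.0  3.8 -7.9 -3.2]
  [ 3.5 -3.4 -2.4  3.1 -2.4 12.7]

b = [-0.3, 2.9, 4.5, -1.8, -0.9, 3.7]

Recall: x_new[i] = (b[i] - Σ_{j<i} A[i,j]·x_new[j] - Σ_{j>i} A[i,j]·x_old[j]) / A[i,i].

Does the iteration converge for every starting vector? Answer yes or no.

yes

Let D = diag(7.7, 10.3, -7.2, 8.1, -7.9, 12.7); L, U the strict triangles.
Gauss-Seidel: T = -(D+L)⁻¹U, row 0 first, T[0,1] = -(1.8)/(7.7) = -0.2338; later rows by forward substitution.
  T[0,:] = [+0.0000 -0.2338 +0.1948 +0.3247 -0.2208 -0.1948]
  T[1,:] = [+0.0000 +0.0454 -0.3970 -0.4126 +0.2759 +0.0670]
  T[2,:] = [+0.0000 -0.0633 +0.1426 +0.6753 +0.0209 -0.1156]
  T[3,:] = [+0.0000 -0.0275 +0.2203 +0.3660 -0.4619 -0.4985]
  T[4,:] = [+0.0000 +0.0402 -0.0182 -0.1655 -0.1728 -0.5727]
  T[5,:] = [+0.0000 +0.0789 -0.1902 -0.1929 +0.2187 +0.0632]
|roots of det(T-λI)|: 0.8772, 0.3381, 0.3381, 0.1470, 0.1099, 0.0000.
ρ = 0.8772; 0.8772 < 1, so it converges for any x₀.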